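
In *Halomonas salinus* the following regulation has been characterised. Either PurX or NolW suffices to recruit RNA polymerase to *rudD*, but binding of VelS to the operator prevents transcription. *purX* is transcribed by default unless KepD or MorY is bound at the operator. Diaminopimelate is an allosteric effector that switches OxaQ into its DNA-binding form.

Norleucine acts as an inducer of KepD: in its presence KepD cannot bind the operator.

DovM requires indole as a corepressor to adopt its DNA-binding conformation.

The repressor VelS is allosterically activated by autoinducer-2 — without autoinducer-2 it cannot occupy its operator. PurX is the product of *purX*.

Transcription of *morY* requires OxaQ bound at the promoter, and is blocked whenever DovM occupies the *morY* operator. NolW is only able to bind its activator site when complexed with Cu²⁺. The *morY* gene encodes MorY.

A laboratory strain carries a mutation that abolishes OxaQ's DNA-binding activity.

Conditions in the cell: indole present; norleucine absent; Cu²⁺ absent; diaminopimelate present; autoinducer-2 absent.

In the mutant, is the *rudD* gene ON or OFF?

OFF

Norleucine is absent, so KepD is active.
Indole is present, so DovM is active.
OxaQ is non-functional in this strain, so it has no effect.
With repressor DovM bound, *morY* is not transcribed.
So MorY is not produced.
With repressor KepD bound, *purX* is not transcribed.
So PurX is not produced.
Autoinducer-2 is absent, so VelS is inactive.
Cu²⁺ is absent, so NolW is inactive.
No activator is available at the *rudD* promoter, so *rudD* is not transcribed.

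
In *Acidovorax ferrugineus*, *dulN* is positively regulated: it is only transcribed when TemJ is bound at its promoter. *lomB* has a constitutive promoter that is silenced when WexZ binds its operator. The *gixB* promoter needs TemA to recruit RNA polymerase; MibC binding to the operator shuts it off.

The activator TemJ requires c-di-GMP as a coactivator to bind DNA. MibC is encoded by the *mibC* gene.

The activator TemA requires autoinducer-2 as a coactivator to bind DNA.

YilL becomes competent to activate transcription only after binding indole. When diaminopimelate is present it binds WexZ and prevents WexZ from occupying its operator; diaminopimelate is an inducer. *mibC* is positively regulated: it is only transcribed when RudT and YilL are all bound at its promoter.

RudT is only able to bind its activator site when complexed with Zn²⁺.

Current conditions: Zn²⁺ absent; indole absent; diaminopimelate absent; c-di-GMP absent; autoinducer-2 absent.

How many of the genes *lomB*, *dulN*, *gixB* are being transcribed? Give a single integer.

Diaminopimelate is absent, so WexZ is active.
With repressor WexZ bound, *lomB* is not transcribed.
→ *lomB* is OFF.
c-di-GMP is absent, so TemJ is inactive.
Required activator TemJ is absent, so *dulN* is not transcribed.
→ *dulN* is OFF.
Autoinducer-2 is absent, so TemA is inactive.
Zn²⁺ is absent, so RudT is inactive.
Indole is absent, so YilL is inactive.
Required activator RudT is absent, so *mibC* is not transcribed.
So MibC is not produced.
Required activator TemA is absent, so *gixB* is not transcribed.
→ *gixB* is OFF.
0 of the 3 genes are transcribed.

0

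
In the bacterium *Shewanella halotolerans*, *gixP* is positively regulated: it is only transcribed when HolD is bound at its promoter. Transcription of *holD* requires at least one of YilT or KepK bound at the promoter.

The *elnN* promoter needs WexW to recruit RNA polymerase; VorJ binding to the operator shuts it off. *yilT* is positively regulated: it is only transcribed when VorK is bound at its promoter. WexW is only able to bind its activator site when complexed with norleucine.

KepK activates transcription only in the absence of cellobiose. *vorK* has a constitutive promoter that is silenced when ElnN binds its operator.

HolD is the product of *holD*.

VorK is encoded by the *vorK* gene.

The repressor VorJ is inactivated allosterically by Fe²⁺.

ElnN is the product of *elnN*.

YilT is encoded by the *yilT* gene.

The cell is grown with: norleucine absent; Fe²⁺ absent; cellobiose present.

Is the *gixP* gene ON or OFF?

Norleucine is absent, so WexW is inactive.
Fe²⁺ is absent, so VorJ is active.
With repressor VorJ bound, *elnN* is not transcribed.
So ElnN is not produced.
With no repressor bound, *vorK* is transcribed.
So VorK is produced and active.
No repressor is bound and VorK is active, so *yilT* is transcribed.
So YilT is produced and active.
Cellobiose is present, so KepK is inactive.
Activator YilT is present, so *holD* is transcribed.
So HolD is produced and active.
No repressor is bound and HolD is active, so *gixP* is transcribed.

ON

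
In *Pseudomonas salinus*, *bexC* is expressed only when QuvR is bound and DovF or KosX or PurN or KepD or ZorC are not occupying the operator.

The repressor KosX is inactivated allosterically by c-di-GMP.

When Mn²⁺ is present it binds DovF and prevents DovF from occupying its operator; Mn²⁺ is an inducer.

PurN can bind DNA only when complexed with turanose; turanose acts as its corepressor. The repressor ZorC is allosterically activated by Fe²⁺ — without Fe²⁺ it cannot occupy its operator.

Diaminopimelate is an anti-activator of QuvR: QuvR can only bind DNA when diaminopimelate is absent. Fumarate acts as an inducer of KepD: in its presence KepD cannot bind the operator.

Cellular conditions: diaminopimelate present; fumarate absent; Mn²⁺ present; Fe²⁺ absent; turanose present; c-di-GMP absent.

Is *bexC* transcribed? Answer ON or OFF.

Mn²⁺ is present, so DovF is inactive.
c-di-GMP is absent, so KosX is active.
Turanose is present, so PurN is active.
Diaminopimelate is present, so QuvR is inactive.
Fumarate is absent, so KepD is active.
Fe²⁺ is absent, so ZorC is inactive.
With repressor KosX bound, *bexC* is not transcribed.

OFF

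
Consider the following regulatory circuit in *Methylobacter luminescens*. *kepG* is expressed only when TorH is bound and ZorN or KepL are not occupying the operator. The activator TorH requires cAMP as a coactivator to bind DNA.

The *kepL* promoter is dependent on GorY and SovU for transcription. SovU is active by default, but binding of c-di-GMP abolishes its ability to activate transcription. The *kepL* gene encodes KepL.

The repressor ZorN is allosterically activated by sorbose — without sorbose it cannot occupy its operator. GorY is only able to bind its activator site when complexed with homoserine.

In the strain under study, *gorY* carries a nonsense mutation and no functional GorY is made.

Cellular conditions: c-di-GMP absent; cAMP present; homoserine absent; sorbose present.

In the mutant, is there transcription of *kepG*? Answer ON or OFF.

OFF

Sorbose is present, so ZorN is active.
GorY is non-functional in this strain, so it has no effect.
c-di-GMP is absent, so SovU is active.
Required activator GorY is absent, so *kepL* is not transcribed.
So KepL is not produced.
cAMP is present, so TorH is active.
With repressor ZorN bound, *kepG* is not transcribed.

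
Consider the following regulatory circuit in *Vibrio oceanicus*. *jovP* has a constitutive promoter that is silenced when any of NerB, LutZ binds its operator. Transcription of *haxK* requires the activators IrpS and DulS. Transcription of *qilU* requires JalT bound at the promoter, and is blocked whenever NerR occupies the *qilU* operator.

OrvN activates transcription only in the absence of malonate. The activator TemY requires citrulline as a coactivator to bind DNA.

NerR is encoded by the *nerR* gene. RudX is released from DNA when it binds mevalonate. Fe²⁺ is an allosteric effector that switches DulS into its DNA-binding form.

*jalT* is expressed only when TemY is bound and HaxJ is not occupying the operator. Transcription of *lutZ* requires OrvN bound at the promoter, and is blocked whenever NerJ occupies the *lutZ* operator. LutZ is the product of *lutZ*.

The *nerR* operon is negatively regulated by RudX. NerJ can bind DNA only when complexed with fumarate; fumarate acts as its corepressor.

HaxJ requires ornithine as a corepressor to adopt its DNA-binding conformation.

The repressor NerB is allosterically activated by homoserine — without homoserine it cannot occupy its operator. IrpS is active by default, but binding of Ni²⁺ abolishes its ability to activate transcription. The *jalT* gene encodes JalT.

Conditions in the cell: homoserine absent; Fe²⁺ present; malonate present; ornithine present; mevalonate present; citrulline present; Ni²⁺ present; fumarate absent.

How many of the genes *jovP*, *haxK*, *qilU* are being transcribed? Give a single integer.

1

Homoserine is absent, so NerB is inactive.
Fumarate is absent, so NerJ is inactive.
Malonate is present, so OrvN is inactive.
Required activator OrvN is absent, so *lutZ* is not transcribed.
So LutZ is not produced.
With no repressor bound, *jovP* is transcribed.
→ *jovP* is ON.
Ni²⁺ is present, so IrpS is inactive.
Fe²⁺ is present, so DulS is active.
Required activator IrpS is absent, so *haxK* is not transcribed.
→ *haxK* is OFF.
Mevalonate is present, so RudX is inactive.
With no repressor bound, *nerR* is transcribed.
So NerR is produced and active.
Ornithine is present, so HaxJ is active.
Citrulline is present, so TemY is active.
With repressor HaxJ bound, *jalT* is not transcribed.
So JalT is not produced.
With repressor NerR bound, *qilU* is not transcribed.
→ *qilU* is OFF.
1 of the 3 genes is transcribed.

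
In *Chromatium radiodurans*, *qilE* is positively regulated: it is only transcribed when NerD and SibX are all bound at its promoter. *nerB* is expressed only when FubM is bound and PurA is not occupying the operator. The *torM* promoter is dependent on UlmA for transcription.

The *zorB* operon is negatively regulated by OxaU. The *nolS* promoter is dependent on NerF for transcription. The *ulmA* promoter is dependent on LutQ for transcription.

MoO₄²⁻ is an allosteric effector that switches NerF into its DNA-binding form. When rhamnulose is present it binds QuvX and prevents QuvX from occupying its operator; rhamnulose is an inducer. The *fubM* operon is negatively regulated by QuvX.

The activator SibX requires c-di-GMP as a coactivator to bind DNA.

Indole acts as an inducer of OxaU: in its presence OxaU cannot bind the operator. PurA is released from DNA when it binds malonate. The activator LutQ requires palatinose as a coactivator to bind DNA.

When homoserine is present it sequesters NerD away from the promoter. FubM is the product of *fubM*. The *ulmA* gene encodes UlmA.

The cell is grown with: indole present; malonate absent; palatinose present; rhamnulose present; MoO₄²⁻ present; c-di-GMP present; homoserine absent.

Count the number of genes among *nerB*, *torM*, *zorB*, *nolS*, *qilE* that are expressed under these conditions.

4

Malonate is absent, so PurA is active.
Rhamnulose is present, so QuvX is inactive.
With no repressor bound, *fubM* is transcribed.
So FubM is produced and active.
With repressor PurA bound, *nerB* is not transcribed.
→ *nerB* is OFF.
Palatinose is present, so LutQ is active.
No repressor is bound and LutQ is active, so *ulmA* is transcribed.
So UlmA is produced and active.
No repressor is bound and UlmA is active, so *torM* is transcribed.
→ *torM* is ON.
Indole is present, so OxaU is inactive.
With no repressor bound, *zorB* is transcribed.
→ *zorB* is ON.
MoO₄²⁻ is present, so NerF is active.
No repressor is bound and NerF is active, so *nolS* is transcribed.
→ *nolS* is ON.
Homoserine is absent, so NerD is active.
c-di-GMP is present, so SibX is active.
No repressor is bound and NerD and SibX are active, so *qilE* is transcribed.
→ *qilE* is ON.
4 of the 5 genes are transcribed.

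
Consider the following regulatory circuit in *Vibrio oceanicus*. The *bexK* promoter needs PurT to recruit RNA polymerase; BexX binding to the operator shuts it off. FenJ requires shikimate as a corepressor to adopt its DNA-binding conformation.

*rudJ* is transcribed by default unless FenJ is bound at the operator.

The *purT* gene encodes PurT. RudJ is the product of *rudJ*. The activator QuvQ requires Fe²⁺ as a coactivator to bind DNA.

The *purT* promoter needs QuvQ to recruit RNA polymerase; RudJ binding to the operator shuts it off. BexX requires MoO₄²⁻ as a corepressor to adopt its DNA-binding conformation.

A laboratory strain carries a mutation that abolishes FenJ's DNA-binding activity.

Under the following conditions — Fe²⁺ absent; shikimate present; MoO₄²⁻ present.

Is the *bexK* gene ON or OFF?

FenJ is non-functional in this strain, so it has no effect.
With no repressor bound, *rudJ* is transcribed.
So RudJ is produced and active.
Fe²⁺ is absent, so QuvQ is inactive.
With repressor RudJ bound, *purT* is not transcribed.
So PurT is not produced.
MoO₄²⁻ is present, so BexX is active.
With repressor BexX bound, *bexK* is not transcribed.

OFF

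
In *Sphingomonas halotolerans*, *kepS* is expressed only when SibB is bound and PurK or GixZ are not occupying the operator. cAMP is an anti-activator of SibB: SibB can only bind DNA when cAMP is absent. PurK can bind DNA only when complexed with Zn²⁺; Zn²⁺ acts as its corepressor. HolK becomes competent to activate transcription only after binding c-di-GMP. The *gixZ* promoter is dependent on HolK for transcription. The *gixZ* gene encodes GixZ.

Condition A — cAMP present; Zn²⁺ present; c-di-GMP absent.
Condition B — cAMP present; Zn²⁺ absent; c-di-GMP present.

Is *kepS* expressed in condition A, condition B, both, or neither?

Condition A:
cAMP is present, so SibB is inactive.
Zn²⁺ is present, so PurK is active.
c-di-GMP is absent, so HolK is inactive.
Required activator HolK is absent, so *gixZ* is not transcribed.
So GixZ is not produced.
With repressor PurK bound, *kepS* is not transcribed.
→ *kepS* is OFF in A.
Condition B:
cAMP is present, so SibB is inactive.
Zn²⁺ is absent, so PurK is inactive.
c-di-GMP is present, so HolK is active.
No repressor is bound and HolK is active, so *gixZ* is transcribed.
So GixZ is produced and active.
With repressor GixZ bound, *kepS* is not transcribed.
→ *kepS* is OFF in B.

neither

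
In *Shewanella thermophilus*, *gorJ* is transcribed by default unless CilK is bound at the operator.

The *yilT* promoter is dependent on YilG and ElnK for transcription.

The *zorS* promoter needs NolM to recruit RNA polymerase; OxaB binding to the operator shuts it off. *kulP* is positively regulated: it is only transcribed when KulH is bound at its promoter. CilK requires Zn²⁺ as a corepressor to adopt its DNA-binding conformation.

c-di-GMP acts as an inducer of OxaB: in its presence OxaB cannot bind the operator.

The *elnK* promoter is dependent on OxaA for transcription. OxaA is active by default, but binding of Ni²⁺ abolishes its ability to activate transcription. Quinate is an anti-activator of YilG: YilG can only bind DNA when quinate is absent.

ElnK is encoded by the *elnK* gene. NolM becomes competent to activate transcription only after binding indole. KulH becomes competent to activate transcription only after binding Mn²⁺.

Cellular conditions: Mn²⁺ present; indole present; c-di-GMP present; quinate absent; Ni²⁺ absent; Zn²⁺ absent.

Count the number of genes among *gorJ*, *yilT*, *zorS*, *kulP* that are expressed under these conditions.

Zn²⁺ is absent, so CilK is inactive.
With no repressor bound, *gorJ* is transcribed.
→ *gorJ* is ON.
Quinate is absent, so YilG is active.
Ni²⁺ is absent, so OxaA is active.
No repressor is bound and OxaA is active, so *elnK* is transcribed.
So ElnK is produced and active.
No repressor is bound and YilG and ElnK are active, so *yilT* is transcribed.
→ *yilT* is ON.
c-di-GMP is present, so OxaB is inactive.
Indole is present, so NolM is active.
No repressor is bound and NolM is active, so *zorS* is transcribed.
→ *zorS* is ON.
Mn²⁺ is present, so KulH is active.
No repressor is bound and KulH is active, so *kulP* is transcribed.
→ *kulP* is ON.
4 of the 4 genes are transcribed.

4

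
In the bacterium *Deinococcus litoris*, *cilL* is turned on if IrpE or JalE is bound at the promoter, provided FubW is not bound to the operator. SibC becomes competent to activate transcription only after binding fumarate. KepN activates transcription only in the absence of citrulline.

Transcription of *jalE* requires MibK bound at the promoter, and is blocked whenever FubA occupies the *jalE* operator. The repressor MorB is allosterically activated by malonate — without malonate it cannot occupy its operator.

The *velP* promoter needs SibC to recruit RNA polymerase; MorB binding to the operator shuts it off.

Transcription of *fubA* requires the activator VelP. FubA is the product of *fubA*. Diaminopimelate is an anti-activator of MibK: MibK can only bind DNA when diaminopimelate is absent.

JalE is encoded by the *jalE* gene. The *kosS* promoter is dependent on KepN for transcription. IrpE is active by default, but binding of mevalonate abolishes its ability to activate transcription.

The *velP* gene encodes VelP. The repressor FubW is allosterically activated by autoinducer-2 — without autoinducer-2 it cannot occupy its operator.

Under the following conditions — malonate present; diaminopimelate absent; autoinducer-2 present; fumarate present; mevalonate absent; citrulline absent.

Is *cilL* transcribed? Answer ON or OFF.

Mevalonate is absent, so IrpE is active.
Fumarate is present, so SibC is active.
Malonate is present, so MorB is active.
With repressor MorB bound, *velP* is not transcribed.
So VelP is not produced.
Required activator VelP is absent, so *fubA* is not transcribed.
So FubA is not produced.
Diaminopimelate is absent, so MibK is active.
No repressor is bound and MibK is active, so *jalE* is transcribed.
So JalE is produced and active.
Autoinducer-2 is present, so FubW is active.
With repressor FubW bound, *cilL* is not transcribed.

OFF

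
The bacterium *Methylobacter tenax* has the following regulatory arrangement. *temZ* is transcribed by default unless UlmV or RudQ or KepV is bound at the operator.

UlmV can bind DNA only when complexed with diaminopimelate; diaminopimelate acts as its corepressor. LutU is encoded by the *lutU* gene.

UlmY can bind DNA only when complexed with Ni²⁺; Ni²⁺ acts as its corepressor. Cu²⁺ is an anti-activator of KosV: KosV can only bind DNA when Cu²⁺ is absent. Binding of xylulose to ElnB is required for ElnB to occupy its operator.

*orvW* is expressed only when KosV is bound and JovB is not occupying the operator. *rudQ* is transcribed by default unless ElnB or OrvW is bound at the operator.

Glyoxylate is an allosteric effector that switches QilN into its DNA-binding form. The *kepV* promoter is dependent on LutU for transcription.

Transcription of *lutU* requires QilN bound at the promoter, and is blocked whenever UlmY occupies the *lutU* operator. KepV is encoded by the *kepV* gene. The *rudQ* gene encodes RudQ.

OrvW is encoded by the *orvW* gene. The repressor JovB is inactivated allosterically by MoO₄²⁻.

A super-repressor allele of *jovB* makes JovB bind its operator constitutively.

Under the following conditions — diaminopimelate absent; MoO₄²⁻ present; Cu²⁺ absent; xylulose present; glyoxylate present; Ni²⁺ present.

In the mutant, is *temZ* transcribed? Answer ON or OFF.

ON

Diaminopimelate is absent, so UlmV is inactive.
Xylulose is present, so ElnB is active.
JovB is constitutively active in this strain.
Cu²⁺ is absent, so KosV is active.
With repressor JovB bound, *orvW* is not transcribed.
So OrvW is not produced.
With repressor ElnB bound, *rudQ* is not transcribed.
So RudQ is not produced.
Ni²⁺ is present, so UlmY is active.
Glyoxylate is present, so QilN is active.
With repressor UlmY bound, *lutU* is not transcribed.
So LutU is not produced.
Required activator LutU is absent, so *kepV* is not transcribed.
So KepV is not produced.
With no repressor bound, *temZ* is transcribed.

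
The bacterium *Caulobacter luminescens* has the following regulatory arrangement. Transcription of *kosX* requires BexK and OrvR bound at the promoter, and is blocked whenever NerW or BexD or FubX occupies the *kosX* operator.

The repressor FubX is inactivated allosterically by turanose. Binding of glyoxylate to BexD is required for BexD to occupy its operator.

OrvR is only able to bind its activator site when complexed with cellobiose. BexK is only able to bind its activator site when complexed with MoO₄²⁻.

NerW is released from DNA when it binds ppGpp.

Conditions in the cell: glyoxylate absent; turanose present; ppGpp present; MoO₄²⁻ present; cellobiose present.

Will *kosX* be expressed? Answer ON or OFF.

ON

MoO₄²⁻ is present, so BexK is active.
ppGpp is present, so NerW is inactive.
Cellobiose is present, so OrvR is active.
Glyoxylate is absent, so BexD is inactive.
Turanose is present, so FubX is inactive.
No repressor is bound and BexK and OrvR are active, so *kosX* is transcribed.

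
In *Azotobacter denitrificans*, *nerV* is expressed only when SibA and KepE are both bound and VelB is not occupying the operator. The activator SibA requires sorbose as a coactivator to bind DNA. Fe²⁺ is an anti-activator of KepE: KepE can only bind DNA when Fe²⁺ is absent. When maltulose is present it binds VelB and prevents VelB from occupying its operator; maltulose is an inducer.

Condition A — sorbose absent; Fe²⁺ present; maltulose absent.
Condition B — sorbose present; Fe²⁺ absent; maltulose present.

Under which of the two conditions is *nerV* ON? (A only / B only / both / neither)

Condition A:
Sorbose is absent, so SibA is inactive.
Fe²⁺ is present, so KepE is inactive.
Maltulose is absent, so VelB is active.
With repressor VelB bound, *nerV* is not transcribed.
→ *nerV* is OFF in A.
Condition B:
Sorbose is present, so SibA is active.
Fe²⁺ is absent, so KepE is active.
Maltulose is present, so VelB is inactive.
No repressor is bound and SibA and KepE are active, so *nerV* is transcribed.
→ *nerV* is ON in B.

B only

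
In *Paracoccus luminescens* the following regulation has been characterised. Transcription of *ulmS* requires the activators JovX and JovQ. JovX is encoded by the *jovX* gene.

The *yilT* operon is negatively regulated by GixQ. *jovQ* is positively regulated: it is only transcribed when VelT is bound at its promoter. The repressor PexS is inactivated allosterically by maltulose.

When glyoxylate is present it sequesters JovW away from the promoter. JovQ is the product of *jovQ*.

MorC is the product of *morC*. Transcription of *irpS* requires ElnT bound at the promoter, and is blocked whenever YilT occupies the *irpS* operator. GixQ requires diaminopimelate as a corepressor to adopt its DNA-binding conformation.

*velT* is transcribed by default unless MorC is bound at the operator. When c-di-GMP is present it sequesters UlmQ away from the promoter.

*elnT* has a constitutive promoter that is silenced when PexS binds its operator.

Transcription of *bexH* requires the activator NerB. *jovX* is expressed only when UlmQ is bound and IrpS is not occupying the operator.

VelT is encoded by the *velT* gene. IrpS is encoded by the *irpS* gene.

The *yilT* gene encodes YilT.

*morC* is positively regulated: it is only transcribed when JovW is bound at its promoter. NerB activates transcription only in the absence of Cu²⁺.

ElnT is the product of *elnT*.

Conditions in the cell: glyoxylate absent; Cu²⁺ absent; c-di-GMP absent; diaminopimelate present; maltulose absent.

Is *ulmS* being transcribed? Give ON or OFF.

c-di-GMP is absent, so UlmQ is active.
Diaminopimelate is present, so GixQ is active.
With repressor GixQ bound, *yilT* is not transcribed.
So YilT is not produced.
Maltulose is absent, so PexS is active.
With repressor PexS bound, *elnT* is not transcribed.
So ElnT is not produced.
Required activator ElnT is absent, so *irpS* is not transcribed.
So IrpS is not produced.
No repressor is bound and UlmQ is active, so *jovX* is transcribed.
So JovX is produced and active.
Glyoxylate is absent, so JovW is active.
No repressor is bound and JovW is active, so *morC* is transcribed.
So MorC is produced and active.
With repressor MorC bound, *velT* is not transcribed.
So VelT is not produced.
Required activator VelT is absent, so *jovQ* is not transcribed.
So JovQ is not produced.
Required activator JovQ is absent, so *ulmS* is not transcribed.

OFF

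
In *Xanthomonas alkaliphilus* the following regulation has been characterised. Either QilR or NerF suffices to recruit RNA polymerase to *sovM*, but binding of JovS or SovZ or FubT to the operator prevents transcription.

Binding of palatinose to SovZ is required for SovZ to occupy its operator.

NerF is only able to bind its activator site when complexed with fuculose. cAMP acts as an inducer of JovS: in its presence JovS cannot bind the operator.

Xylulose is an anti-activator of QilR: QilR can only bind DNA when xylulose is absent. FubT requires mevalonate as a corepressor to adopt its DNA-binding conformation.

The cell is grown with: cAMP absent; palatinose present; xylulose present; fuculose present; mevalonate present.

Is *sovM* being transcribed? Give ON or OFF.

Xylulose is present, so QilR is inactive.
Fuculose is present, so NerF is active.
cAMP is absent, so JovS is active.
Palatinose is present, so SovZ is active.
Mevalonate is present, so FubT is active.
With repressor JovS bound, *sovM* is not transcribed.

OFF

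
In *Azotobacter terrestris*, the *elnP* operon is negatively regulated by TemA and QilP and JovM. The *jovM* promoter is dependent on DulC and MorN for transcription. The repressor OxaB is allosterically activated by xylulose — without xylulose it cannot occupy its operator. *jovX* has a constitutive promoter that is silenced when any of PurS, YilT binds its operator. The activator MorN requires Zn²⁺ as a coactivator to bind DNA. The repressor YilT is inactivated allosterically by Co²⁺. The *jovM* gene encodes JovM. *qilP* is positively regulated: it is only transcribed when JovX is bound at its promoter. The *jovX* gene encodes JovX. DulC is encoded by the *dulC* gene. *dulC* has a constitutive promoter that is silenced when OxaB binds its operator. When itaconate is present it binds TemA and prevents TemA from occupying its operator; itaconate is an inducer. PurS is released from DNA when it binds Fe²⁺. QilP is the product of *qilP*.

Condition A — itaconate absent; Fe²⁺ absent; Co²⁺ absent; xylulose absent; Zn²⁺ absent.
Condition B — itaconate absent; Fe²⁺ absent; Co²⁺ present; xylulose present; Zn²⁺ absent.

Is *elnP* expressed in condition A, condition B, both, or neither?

Condition A:
Itaconate is absent, so TemA is active.
Fe²⁺ is absent, so PurS is active.
Co²⁺ is absent, so YilT is active.
With repressor PurS bound, *jovX* is not transcribed.
So JovX is not produced.
Required activator JovX is absent, so *qilP* is not transcribed.
So QilP is not produced.
Xylulose is absent, so OxaB is inactive.
With no repressor bound, *dulC* is transcribed.
So DulC is produced and active.
Zn²⁺ is absent, so MorN is inactive.
Required activator MorN is absent, so *jovM* is not transcribed.
So JovM is not produced.
With repressor TemA bound, *elnP* is not transcribed.
→ *elnP* is OFF in A.
Condition B:
Itaconate is absent, so TemA is active.
Fe²⁺ is absent, so PurS is active.
Co²⁺ is present, so YilT is inactive.
With repressor PurS bound, *jovX* is not transcribed.
So JovX is not produced.
Required activator JovX is absent, so *qilP* is not transcribed.
So QilP is not produced.
Xylulose is present, so OxaB is active.
With repressor OxaB bound, *dulC* is not transcribed.
So DulC is not produced.
Zn²⁺ is absent, so MorN is inactive.
Required activator DulC is absent, so *jovM* is not transcribed.
So JovM is not produced.
With repressor TemA bound, *elnP* is not transcribed.
→ *elnP* is OFF in B.

neither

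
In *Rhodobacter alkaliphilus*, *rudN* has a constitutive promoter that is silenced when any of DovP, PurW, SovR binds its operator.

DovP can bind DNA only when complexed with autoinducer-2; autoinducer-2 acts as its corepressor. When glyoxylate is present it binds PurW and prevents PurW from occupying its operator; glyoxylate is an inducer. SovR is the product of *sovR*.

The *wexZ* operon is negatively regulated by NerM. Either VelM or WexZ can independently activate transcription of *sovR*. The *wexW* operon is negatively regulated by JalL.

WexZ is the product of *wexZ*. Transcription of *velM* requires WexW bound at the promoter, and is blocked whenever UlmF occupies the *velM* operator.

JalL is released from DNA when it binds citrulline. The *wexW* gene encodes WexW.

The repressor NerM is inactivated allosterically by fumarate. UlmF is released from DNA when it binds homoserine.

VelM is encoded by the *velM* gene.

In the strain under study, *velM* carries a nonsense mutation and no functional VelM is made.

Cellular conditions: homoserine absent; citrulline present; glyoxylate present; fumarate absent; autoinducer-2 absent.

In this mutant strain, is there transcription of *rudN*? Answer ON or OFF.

Autoinducer-2 is absent, so DovP is inactive.
Glyoxylate is present, so PurW is inactive.
VelM is non-functional in this strain, so it has no effect.
Fumarate is absent, so NerM is active.
With repressor NerM bound, *wexZ* is not transcribed.
So WexZ is not produced.
No activator is available at the *sovR* promoter, so *sovR* is not transcribed.
So SovR is not produced.
With no repressor bound, *rudN* is transcribed.

ON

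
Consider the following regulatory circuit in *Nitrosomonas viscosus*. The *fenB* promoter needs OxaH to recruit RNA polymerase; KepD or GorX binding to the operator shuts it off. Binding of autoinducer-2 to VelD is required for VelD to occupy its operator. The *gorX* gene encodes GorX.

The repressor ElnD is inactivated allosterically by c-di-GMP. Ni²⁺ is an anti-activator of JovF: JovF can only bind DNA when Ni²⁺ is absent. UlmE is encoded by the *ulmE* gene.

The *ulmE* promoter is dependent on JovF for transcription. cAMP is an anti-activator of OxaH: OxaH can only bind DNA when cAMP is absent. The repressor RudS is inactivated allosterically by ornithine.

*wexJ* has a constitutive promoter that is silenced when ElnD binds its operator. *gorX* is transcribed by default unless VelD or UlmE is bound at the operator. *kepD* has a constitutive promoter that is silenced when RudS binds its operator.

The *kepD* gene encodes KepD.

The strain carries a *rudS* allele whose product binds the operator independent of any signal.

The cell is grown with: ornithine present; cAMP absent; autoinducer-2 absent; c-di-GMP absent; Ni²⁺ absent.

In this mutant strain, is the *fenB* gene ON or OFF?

RudS is constitutively active in this strain.
With repressor RudS bound, *kepD* is not transcribed.
So KepD is not produced.
cAMP is absent, so OxaH is active.
Autoinducer-2 is absent, so VelD is inactive.
Ni²⁺ is absent, so JovF is active.
No repressor is bound and JovF is active, so *ulmE* is transcribed.
So UlmE is produced and active.
With repressor UlmE bound, *gorX* is not transcribed.
So GorX is not produced.
No repressor is bound and OxaH is active, so *fenB* is transcribed.

ON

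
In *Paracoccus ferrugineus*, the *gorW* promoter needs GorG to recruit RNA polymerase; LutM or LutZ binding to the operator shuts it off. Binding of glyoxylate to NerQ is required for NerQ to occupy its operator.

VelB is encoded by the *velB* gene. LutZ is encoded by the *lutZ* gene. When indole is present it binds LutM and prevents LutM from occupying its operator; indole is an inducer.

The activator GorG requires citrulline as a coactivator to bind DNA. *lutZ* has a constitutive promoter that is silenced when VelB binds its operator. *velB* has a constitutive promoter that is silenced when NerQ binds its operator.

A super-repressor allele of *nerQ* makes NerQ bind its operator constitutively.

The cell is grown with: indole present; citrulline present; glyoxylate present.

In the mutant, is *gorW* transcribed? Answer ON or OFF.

Indole is present, so LutM is inactive.
Citrulline is present, so GorG is active.
NerQ is constitutively active in this strain.
With repressor NerQ bound, *velB* is not transcribed.
So VelB is not produced.
With no repressor bound, *lutZ* is transcribed.
So LutZ is produced and active.
With repressor LutZ bound, *gorW* is not transcribed.

OFF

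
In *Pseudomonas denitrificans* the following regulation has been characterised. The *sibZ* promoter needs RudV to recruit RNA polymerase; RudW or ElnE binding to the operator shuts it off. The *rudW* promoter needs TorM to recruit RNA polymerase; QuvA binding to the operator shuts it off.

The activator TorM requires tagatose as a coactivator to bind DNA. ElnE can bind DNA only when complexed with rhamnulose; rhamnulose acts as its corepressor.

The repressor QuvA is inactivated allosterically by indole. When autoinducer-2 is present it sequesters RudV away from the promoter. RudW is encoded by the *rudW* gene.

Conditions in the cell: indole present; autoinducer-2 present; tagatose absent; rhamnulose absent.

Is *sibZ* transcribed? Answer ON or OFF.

Autoinducer-2 is present, so RudV is inactive.
Tagatose is absent, so TorM is inactive.
Indole is present, so QuvA is inactive.
Required activator TorM is absent, so *rudW* is not transcribed.
So RudW is not produced.
Rhamnulose is absent, so ElnE is inactive.
Required activator RudV is absent, so *sibZ* is not transcribed.

OFF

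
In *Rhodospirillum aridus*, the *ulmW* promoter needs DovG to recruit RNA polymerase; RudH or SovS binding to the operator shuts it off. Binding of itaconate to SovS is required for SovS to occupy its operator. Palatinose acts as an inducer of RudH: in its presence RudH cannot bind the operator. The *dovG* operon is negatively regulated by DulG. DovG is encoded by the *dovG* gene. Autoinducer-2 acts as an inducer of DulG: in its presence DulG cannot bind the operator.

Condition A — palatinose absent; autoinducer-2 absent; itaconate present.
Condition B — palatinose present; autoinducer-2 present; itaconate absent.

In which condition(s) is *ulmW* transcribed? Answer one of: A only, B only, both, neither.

B only

Condition A:
Palatinose is absent, so RudH is active.
Autoinducer-2 is absent, so DulG is active.
With repressor DulG bound, *dovG* is not transcribed.
So DovG is not produced.
Itaconate is present, so SovS is active.
With repressor RudH bound, *ulmW* is not transcribed.
→ *ulmW* is OFF in A.
Condition B:
Palatinose is present, so RudH is inactive.
Autoinducer-2 is present, so DulG is inactive.
With no repressor bound, *dovG* is transcribed.
So DovG is produced and active.
Itaconate is absent, so SovS is inactive.
No repressor is bound and DovG is active, so *ulmW* is transcribed.
→ *ulmW* is ON in B.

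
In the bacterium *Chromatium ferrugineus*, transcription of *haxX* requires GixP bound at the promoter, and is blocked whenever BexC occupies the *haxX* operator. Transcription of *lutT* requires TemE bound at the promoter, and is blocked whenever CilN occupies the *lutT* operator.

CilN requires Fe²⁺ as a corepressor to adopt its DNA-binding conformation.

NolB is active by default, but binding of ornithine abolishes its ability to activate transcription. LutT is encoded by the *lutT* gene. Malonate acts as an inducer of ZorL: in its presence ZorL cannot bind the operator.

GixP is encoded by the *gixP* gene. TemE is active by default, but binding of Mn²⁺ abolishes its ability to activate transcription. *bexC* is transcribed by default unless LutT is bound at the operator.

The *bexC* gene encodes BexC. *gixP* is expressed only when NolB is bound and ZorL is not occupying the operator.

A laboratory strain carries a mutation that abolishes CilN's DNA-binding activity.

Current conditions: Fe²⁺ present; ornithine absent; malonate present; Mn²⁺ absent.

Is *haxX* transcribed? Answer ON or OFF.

Malonate is present, so ZorL is inactive.
Ornithine is absent, so NolB is active.
No repressor is bound and NolB is active, so *gixP* is transcribed.
So GixP is produced and active.
Mn²⁺ is absent, so TemE is active.
CilN is non-functional in this strain, so it has no effect.
No repressor is bound and TemE is active, so *lutT* is transcribed.
So LutT is produced and active.
With repressor LutT bound, *bexC* is not transcribed.
So BexC is not produced.
No repressor is bound and GixP is active, so *haxX* is transcribed.

ON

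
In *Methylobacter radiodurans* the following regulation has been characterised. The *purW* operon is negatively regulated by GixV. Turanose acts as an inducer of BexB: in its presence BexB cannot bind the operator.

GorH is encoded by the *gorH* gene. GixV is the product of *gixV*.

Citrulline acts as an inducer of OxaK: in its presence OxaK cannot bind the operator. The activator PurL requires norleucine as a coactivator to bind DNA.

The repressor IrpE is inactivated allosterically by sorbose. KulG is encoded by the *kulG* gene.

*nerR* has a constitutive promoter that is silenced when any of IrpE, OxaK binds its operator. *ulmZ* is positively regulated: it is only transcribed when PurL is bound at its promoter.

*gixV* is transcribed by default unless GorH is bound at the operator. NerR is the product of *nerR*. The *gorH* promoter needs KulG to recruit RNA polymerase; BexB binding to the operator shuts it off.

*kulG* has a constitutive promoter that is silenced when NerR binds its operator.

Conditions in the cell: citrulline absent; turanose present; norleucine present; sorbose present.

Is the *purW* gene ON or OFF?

ON

Sorbose is present, so IrpE is inactive.
Citrulline is absent, so OxaK is active.
With repressor OxaK bound, *nerR* is not transcribed.
So NerR is not produced.
With no repressor bound, *kulG* is transcribed.
So KulG is produced and active.
Turanose is present, so BexB is inactive.
No repressor is bound and KulG is active, so *gorH* is transcribed.
So GorH is produced and active.
With repressor GorH bound, *gixV* is not transcribed.
So GixV is not produced.
With no repressor bound, *purW* is transcribed.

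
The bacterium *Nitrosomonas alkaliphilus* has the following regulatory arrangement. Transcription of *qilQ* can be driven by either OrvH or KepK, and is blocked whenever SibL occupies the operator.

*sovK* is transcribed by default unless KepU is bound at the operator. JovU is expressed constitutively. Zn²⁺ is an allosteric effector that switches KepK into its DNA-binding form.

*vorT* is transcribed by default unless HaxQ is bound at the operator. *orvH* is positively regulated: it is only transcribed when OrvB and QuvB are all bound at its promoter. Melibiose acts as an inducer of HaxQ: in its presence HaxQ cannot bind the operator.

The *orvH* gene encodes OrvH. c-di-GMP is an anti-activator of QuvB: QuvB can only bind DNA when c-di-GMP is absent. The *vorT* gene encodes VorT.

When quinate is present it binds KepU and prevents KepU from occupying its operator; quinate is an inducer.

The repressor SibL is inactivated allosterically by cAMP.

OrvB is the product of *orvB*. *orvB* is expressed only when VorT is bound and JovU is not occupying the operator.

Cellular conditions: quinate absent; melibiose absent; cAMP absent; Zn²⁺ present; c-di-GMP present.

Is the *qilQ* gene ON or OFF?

OFF

JovU is produced constitutively and is active.
Melibiose is absent, so HaxQ is active.
With repressor HaxQ bound, *vorT* is not transcribed.
So VorT is not produced.
With repressor JovU bound, *orvB* is not transcribed.
So OrvB is not produced.
c-di-GMP is present, so QuvB is inactive.
Required activator OrvB is absent, so *orvH* is not transcribed.
So OrvH is not produced.
Zn²⁺ is present, so KepK is active.
cAMP is absent, so SibL is active.
With repressor SibL bound, *qilQ* is not transcribed.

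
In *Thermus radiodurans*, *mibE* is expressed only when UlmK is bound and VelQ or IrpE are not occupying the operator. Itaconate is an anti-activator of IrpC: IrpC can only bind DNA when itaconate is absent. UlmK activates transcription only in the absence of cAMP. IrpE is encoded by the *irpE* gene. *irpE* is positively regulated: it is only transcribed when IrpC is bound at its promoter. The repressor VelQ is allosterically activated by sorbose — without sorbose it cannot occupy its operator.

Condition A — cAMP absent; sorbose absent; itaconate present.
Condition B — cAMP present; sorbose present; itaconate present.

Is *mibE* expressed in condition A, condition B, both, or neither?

A only

Condition A:
cAMP is absent, so UlmK is active.
Sorbose is absent, so VelQ is inactive.
Itaconate is present, so IrpC is inactive.
Required activator IrpC is absent, so *irpE* is not transcribed.
So IrpE is not produced.
No repressor is bound and UlmK is active, so *mibE* is transcribed.
→ *mibE* is ON in A.
Condition B:
cAMP is present, so UlmK is inactive.
Sorbose is present, so VelQ is active.
Itaconate is present, so IrpC is inactive.
Required activator IrpC is absent, so *irpE* is not transcribed.
So IrpE is not produced.
With repressor VelQ bound, *mibE* is not transcribed.
→ *mibE* is OFF in B.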